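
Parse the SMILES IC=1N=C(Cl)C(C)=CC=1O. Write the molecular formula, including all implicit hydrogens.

C6H5ClINO

Walk through each heavy atom and fill implicit hydrogens from standard valence (C 4, N 3, O 2, S 2, halogen 1):
  atom 1: I (halogen, monovalent) → 0 H
  atom 2: C, bond orders sum to 4 (valence 4) → 0 H
  atom 3: N, bond orders sum to 3 (valence 3) → 0 H
  atom 4: C, bond orders sum to 4 (valence 4) → 0 H
  atom 5: Cl (halogen, monovalent) → 0 H
  atom 6: C, bond orders sum to 4 (valence 4) → 0 H
  atom 7: C, bond orders sum to 1 (valence 4) → 3 H
  atom 8: C, bond orders sum to 3 (valence 4) → 1 H
  atom 9: C, bond orders sum to 4 (valence 4) → 0 H
  atom 10: O, bond orders sum to 1 (valence 2) → 1 H
Totals → C:6, H:5, Cl:1, I:1, N:1, O:1.
In Hill order: C6H5ClINO.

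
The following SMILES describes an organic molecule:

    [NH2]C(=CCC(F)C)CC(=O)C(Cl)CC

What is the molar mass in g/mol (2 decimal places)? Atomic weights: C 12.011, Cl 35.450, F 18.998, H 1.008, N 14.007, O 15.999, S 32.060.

221.70 g/mol

First, the molecular formula is C10H17ClFNO (counting implicit H from valence).
  C: 10 × 12.011 = 120.110
  Cl: 1 × 35.450 = 35.450
  F: 1 × 18.998 = 18.998
  H: 17 × 1.008 = 17.136
  N: 1 × 14.007 = 14.007
  O: 1 × 15.999 = 15.999
Sum: 10×12.011 + 1×35.450 + 1×18.998 + 17×1.008 + 1×14.007 + 1×15.999 = 221.700 → 221.70 g/mol.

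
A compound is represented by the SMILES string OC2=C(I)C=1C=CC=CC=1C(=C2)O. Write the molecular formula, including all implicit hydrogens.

C10H7IO2

Walk through each heavy atom and fill implicit hydrogens from standard valence (C 4, N 3, O 2, S 2, halogen 1):
  atom 1: O, bond orders sum to 1 (valence 2) → 1 H
  atom 2: C, bond orders sum to 4 (valence 4) → 0 H
  atom 3: C, bond orders sum to 4 (valence 4) → 0 H
  atom 4: I (halogen, monovalent) → 0 H
  atom 5: C, bond orders sum to 4 (valence 4) → 0 H
  atom 6: C, bond orders sum to 3 (valence 4) → 1 H
  atom 7: C, bond orders sum to 3 (valence 4) → 1 H
  atom 8: C, bond orders sum to 3 (valence 4) → 1 H
  atom 9: C, bond orders sum to 3 (valence 4) → 1 H
  atom 10: C, bond orders sum to 4 (valence 4) → 0 H
  atom 11: C, bond orders sum to 4 (valence 4) → 0 H
  atom 12: C, bond orders sum to 3 (valence 4) → 1 H
  atom 13: O, bond orders sum to 1 (valence 2) → 1 H
Totals → C:10, H:7, I:1, O:2.
In Hill order: C10H7IO2.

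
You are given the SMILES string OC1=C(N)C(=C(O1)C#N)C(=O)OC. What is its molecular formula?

Walk through each heavy atom and fill implicit hydrogens from standard valence (C 4, N 3, O 2, S 2, halogen 1):
  atom 1: O, bond orders sum to 1 (valence 2) → 1 H
  atom 2: C, bond orders sum to 4 (valence 4) → 0 H
  atom 3: C, bond orders sum to 4 (valence 4) → 0 H
  atom 4: N, bond orders sum to 1 (valence 3) → 2 H
  atom 5: C, bond orders sum to 4 (valence 4) → 0 H
  atom 6: C, bond orders sum to 4 (valence 4) → 0 H
  atom 7: O, bond orders sum to 2 (valence 2) → 0 H
  atom 8: C, bond orders sum to 4 (valence 4) → 0 H
  atom 9: N, bond orders sum to 3 (valence 3) → 0 H
  atom 10: C, bond orders sum to 4 (valence 4) → 0 H
  atom 11: O, bond orders sum to 2 (valence 2) → 0 H
  atom 12: O, bond orders sum to 2 (valence 2) → 0 H
  atom 13: C, bond orders sum to 1 (valence 4) → 3 H
Totals → C:7, H:6, N:2, O:4.

C7H6N2O4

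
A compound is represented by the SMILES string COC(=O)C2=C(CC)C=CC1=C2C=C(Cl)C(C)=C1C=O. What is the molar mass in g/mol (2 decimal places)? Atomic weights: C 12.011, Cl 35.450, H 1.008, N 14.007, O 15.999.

First, the molecular formula is C16H15ClO3 (counting implicit H from valence).
  C: 16 × 12.011 = 192.176
  Cl: 1 × 35.450 = 35.450
  H: 15 × 1.008 = 15.120
  O: 3 × 15.999 = 47.997
Sum: 16×12.011 + 1×35.450 + 15×1.008 + 3×15.999 = 290.743 → 290.74 g/mol.

290.74 g/mol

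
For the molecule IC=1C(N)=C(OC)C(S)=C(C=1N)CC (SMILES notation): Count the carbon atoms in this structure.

9

Count every carbon token in the SMILES (each C, including those in ring-closure positions and inside branches).
Carbon count: 9.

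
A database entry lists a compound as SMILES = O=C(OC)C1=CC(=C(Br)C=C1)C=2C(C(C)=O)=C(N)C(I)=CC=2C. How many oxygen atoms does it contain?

3

Scan the SMILES for O atoms (remember two-letter symbols like Cl and Br are single atoms).
Oxygen count: 3.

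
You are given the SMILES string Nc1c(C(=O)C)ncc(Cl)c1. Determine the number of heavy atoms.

11

Every atom symbol written in the SMILES (organic subset) is one heavy atom; implicit H are not written.
Heavy atoms by element → C:7, Cl:1, N:2, O:1.
Total: 11.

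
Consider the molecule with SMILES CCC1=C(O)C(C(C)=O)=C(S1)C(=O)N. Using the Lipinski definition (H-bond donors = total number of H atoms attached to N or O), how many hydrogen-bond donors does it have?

3

Donors: find every N or O and count the H atoms it carries.
  atom 5 (O): bond orders sum to 1 → 1 H
  atom 9 (O): bond orders sum to 2 → 0 H
  atom 13 (O): bond orders sum to 2 → 0 H
  atom 14 (N): bond orders sum to 1 → 2 H
Lipinski HBD = 3.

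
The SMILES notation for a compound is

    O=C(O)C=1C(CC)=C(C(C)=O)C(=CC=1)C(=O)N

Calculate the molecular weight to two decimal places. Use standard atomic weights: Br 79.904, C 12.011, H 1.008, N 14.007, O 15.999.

First, the molecular formula is C12H13NO4 (counting implicit H from valence).
  C: 12 × 12.011 = 144.132
  H: 13 × 1.008 = 13.104
  N: 1 × 14.007 = 14.007
  O: 4 × 15.999 = 63.996
Sum: 12×12.011 + 13×1.008 + 1×14.007 + 4×15.999 = 235.239 → 235.24 g/mol.

235.24 g/mol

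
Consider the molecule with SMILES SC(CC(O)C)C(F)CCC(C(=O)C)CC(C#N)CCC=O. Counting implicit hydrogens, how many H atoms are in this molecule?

Walk through each heavy atom and fill implicit hydrogens from standard valence (C 4, N 3, O 2, S 2, halogen 1):
  atom 1: S, bond orders sum to 1 (valence 2) → 1 H
  atom 2: C, bond orders sum to 3 (valence 4) → 1 H
  atom 3: C, bond orders sum to 2 (valence 4) → 2 H
  atom 4: C, bond orders sum to 3 (valence 4) → 1 H
  atom 5: O, bond orders sum to 1 (valence 2) → 1 H
  atom 6: C, bond orders sum to 1 (valence 4) → 3 H
  atom 7: C, bond orders sum to 3 (valence 4) → 1 H
  atom 8: F (halogen, monovalent) → 0 H
  atom 9: C, bond orders sum to 2 (valence 4) → 2 H
  atom 10: C, bond orders sum to 2 (valence 4) → 2 H
  atom 11: C, bond orders sum to 3 (valence 4) → 1 H
  atom 12: C, bond orders sum to 4 (valence 4) → 0 H
  atom 13: O, bond orders sum to 2 (valence 2) → 0 H
  atom 14: C, bond orders sum to 1 (valence 4) → 3 H
  atom 15: C, bond orders sum to 2 (valence 4) → 2 H
  atom 16: C, bond orders sum to 3 (valence 4) → 1 H
  atom 17: C, bond orders sum to 4 (valence 4) → 0 H
  atom 18: N, bond orders sum to 3 (valence 3) → 0 H
  atom 19: C, bond orders sum to 2 (valence 4) → 2 H
  atom 20: C, bond orders sum to 2 (valence 4) → 2 H
  atom 21: C, bond orders sum to 3 (valence 4) → 1 H
  atom 22: O, bond orders sum to 2 (valence 2) → 0 H
Total hydrogens: 26.

26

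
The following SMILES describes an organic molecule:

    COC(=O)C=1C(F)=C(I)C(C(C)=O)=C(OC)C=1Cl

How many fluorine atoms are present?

Scan the SMILES for F atoms (remember two-letter symbols like Cl and Br are single atoms).
Fluorine count: 1.

1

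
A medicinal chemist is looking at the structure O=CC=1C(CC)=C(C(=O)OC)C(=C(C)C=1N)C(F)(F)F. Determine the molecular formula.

Walk through each heavy atom and fill implicit hydrogens from standard valence (C 4, N 3, O 2, S 2, halogen 1):
  atom 1: O, bond orders sum to 2 (valence 2) → 0 H
  atom 2: C, bond orders sum to 3 (valence 4) → 1 H
  atom 3: C, bond orders sum to 4 (valence 4) → 0 H
  atom 4: C, bond orders sum to 4 (valence 4) → 0 H
  atom 5: C, bond orders sum to 2 (valence 4) → 2 H
  atom 6: C, bond orders sum to 1 (valence 4) → 3 H
  atom 7: C, bond orders sum to 4 (valence 4) → 0 H
  atom 8: C, bond orders sum to 4 (valence 4) → 0 H
  atom 9: O, bond orders sum to 2 (valence 2) → 0 H
  atom 10: O, bond orders sum to 2 (valence 2) → 0 H
  atom 11: C, bond orders sum to 1 (valence 4) → 3 H
  atom 12: C, bond orders sum to 4 (valence 4) → 0 H
  atom 13: C, bond orders sum to 4 (valence 4) → 0 H
  atom 14: C, bond orders sum to 1 (valence 4) → 3 H
  atom 15: C, bond orders sum to 4 (valence 4) → 0 H
  atom 16: N, bond orders sum to 1 (valence 3) → 2 H
  atom 17: C, bond orders sum to 4 (valence 4) → 0 H
  atom 18: F (halogen, monovalent) → 0 H
  atom 19: F (halogen, monovalent) → 0 H
  atom 20: F (halogen, monovalent) → 0 H
Totals → C:13, H:14, F:3, N:1, O:3.
In Hill order: C13H14F3NO3.

C13H14F3NO3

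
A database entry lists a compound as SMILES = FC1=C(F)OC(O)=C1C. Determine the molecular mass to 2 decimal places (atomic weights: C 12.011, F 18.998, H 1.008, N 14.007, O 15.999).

First, the molecular formula is C5H4F2O2 (counting implicit H from valence).
  C: 5 × 12.011 = 60.055
  F: 2 × 18.998 = 37.996
  H: 4 × 1.008 = 4.032
  O: 2 × 15.999 = 31.998
Sum: 5×12.011 + 2×18.998 + 4×1.008 + 2×15.999 = 134.081 → 134.08 g/mol.

134.08 g/mol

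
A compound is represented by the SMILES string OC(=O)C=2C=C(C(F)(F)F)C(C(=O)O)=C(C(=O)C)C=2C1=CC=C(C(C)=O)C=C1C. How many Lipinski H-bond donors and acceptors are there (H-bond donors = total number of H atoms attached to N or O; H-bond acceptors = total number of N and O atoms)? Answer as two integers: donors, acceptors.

Donors: find every N or O and count the H atoms it carries.
  atom 1 (O): bond orders sum to 1 → 1 H
  atom 3 (O): bond orders sum to 2 → 0 H
  atom 13 (O): bond orders sum to 2 → 0 H
  atom 14 (O): bond orders sum to 1 → 1 H
  atom 17 (O): bond orders sum to 2 → 0 H
  atom 26 (O): bond orders sum to 2 → 0 H
Lipinski HBD = 2.
Acceptors: N atoms = 0, O atoms = 6 → HBA = 6.

2, 6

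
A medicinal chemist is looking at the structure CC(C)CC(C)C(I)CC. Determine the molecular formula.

C9H19I

Walk through each heavy atom and fill implicit hydrogens from standard valence (C 4, N 3, O 2, S 2, halogen 1):
  atom 1: C, bond orders sum to 1 (valence 4) → 3 H
  atom 2: C, bond orders sum to 3 (valence 4) → 1 H
  atom 3: C, bond orders sum to 1 (valence 4) → 3 H
  atom 4: C, bond orders sum to 2 (valence 4) → 2 H
  atom 5: C, bond orders sum to 3 (valence 4) → 1 H
  atom 6: C, bond orders sum to 1 (valence 4) → 3 H
  atom 7: C, bond orders sum to 3 (valence 4) → 1 H
  atom 8: I (halogen, monovalent) → 0 H
  atom 9: C, bond orders sum to 2 (valence 4) → 2 H
  atom 10: C, bond orders sum to 1 (valence 4) → 3 H
Totals → C:9, H:19, I:1.
In Hill order: C9H19I.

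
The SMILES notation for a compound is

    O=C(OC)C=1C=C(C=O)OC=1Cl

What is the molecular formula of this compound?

C7H5ClO4

Walk through each heavy atom and fill implicit hydrogens from standard valence (C 4, N 3, O 2, S 2, halogen 1):
  atom 1: O, bond orders sum to 2 (valence 2) → 0 H
  atom 2: C, bond orders sum to 4 (valence 4) → 0 H
  atom 3: O, bond orders sum to 2 (valence 2) → 0 H
  atom 4: C, bond orders sum to 1 (valence 4) → 3 H
  atom 5: C, bond orders sum to 4 (valence 4) → 0 H
  atom 6: C, bond orders sum to 3 (valence 4) → 1 H
  atom 7: C, bond orders sum to 4 (valence 4) → 0 H
  atom 8: C, bond orders sum to 3 (valence 4) → 1 H
  atom 9: O, bond orders sum to 2 (valence 2) → 0 H
  atom 10: O, bond orders sum to 2 (valence 2) → 0 H
  atom 11: C, bond orders sum to 4 (valence 4) → 0 H
  atom 12: Cl (halogen, monovalent) → 0 H
Totals → C:7, H:5, Cl:1, O:4.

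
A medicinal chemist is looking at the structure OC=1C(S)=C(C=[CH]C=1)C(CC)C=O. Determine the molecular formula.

Walk through each heavy atom and fill implicit hydrogens from standard valence (C 4, N 3, O 2, S 2, halogen 1):
  atom 1: O, bond orders sum to 1 (valence 2) → 1 H
  atom 2: C, bond orders sum to 4 (valence 4) → 0 H
  atom 3: C, bond orders sum to 4 (valence 4) → 0 H
  atom 4: S, bond orders sum to 1 (valence 2) → 1 H
  atom 5: C, bond orders sum to 4 (valence 4) → 0 H
  atom 6: C, bond orders sum to 3 (valence 4) → 1 H
  atom 7: C with explicit H count 1
  atom 8: C, bond orders sum to 3 (valence 4) → 1 H
  atom 9: C, bond orders sum to 3 (valence 4) → 1 H
  atom 10: C, bond orders sum to 2 (valence 4) → 2 H
  atom 11: C, bond orders sum to 1 (valence 4) → 3 H
  atom 12: C, bond orders sum to 3 (valence 4) → 1 H
  atom 13: O, bond orders sum to 2 (valence 2) → 0 H
Totals → C:10, H:12, O:2, S:1.
In Hill order: C10H12O2S.

C10H12O2S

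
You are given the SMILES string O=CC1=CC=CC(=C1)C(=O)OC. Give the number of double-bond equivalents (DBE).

6

Molecular formula: C9H8O3.
DoU = (2C + 2 + N − H − X) / 2, where X is the halogen count and O/S are ignored.
    = (2·9 + 2 + 0 − 8 − 0) / 2 = 12 / 2 = 6.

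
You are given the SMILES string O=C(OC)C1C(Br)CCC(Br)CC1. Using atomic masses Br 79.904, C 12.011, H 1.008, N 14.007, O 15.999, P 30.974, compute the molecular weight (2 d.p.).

First, the molecular formula is C9H14Br2O2 (counting implicit H from valence).
  Br: 2 × 79.904 = 159.808
  C: 9 × 12.011 = 108.099
  H: 14 × 1.008 = 14.112
  O: 2 × 15.999 = 31.998
Sum: 2×79.904 + 9×12.011 + 14×1.008 + 2×15.999 = 314.017 → 314.02 g/mol.

314.02 g/mol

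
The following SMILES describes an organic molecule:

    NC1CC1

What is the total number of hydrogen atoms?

Walk through each heavy atom and fill implicit hydrogens from standard valence (C 4, N 3, O 2, S 2, halogen 1):
  atom 1: N, bond orders sum to 1 (valence 3) → 2 H
  atom 2: C, bond orders sum to 3 (valence 4) → 1 H
  atom 3: C, bond orders sum to 2 (valence 4) → 2 H
  atom 4: C, bond orders sum to 2 (valence 4) → 2 H
Total hydrogens: 7.

7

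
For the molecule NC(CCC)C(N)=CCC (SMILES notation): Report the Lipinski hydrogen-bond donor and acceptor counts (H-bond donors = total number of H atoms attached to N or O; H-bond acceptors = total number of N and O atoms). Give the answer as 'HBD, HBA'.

Donors: find every N or O and count the H atoms it carries.
  atom 1 (N): bond orders sum to 1 → 2 H
  atom 7 (N): bond orders sum to 1 → 2 H
Lipinski HBD = 4.
Acceptors: N atoms = 2, O atoms = 0 → HBA = 2.

4, 2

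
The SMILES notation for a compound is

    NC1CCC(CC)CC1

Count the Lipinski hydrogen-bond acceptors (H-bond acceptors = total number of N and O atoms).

N atoms: 1; O atoms: 0.
Lipinski HBA = 1 + 0 = 1.

1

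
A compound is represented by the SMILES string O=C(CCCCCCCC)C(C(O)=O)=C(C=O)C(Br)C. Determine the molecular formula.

Walk through each heavy atom and fill implicit hydrogens from standard valence (C 4, N 3, O 2, S 2, halogen 1):
  atom 1: O, bond orders sum to 2 (valence 2) → 0 H
  atom 2: C, bond orders sum to 4 (valence 4) → 0 H
  atom 3: C, bond orders sum to 2 (valence 4) → 2 H
  atom 4: C, bond orders sum to 2 (valence 4) → 2 H
  atom 5: C, bond orders sum to 2 (valence 4) → 2 H
  atom 6: C, bond orders sum to 2 (valence 4) → 2 H
  atom 7: C, bond orders sum to 2 (valence 4) → 2 H
  atom 8: C, bond orders sum to 2 (valence 4) → 2 H
  atom 9: C, bond orders sum to 2 (valence 4) → 2 H
  atom 10: C, bond orders sum to 1 (valence 4) → 3 H
  atom 11: C, bond orders sum to 4 (valence 4) → 0 H
  atom 12: C, bond orders sum to 4 (valence 4) → 0 H
  atom 13: O, bond orders sum to 1 (valence 2) → 1 H
  atom 14: O, bond orders sum to 2 (valence 2) → 0 H
  atom 15: C, bond orders sum to 4 (valence 4) → 0 H
  atom 16: C, bond orders sum to 3 (valence 4) → 1 H
  atom 17: O, bond orders sum to 2 (valence 2) → 0 H
  atom 18: C, bond orders sum to 3 (valence 4) → 1 H
  atom 19: Br (halogen, monovalent) → 0 H
  atom 20: C, bond orders sum to 1 (valence 4) → 3 H
Totals → C:15, H:23, Br:1, O:4.

C15H23BrO4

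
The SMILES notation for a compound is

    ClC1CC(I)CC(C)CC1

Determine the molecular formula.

Walk through each heavy atom and fill implicit hydrogens from standard valence (C 4, N 3, O 2, S 2, halogen 1):
  atom 1: Cl (halogen, monovalent) → 0 H
  atom 2: C, bond orders sum to 3 (valence 4) → 1 H
  atom 3: C, bond orders sum to 2 (valence 4) → 2 H
  atom 4: C, bond orders sum to 3 (valence 4) → 1 H
  atom 5: I (halogen, monovalent) → 0 H
  atom 6: C, bond orders sum to 2 (valence 4) → 2 H
  atom 7: C, bond orders sum to 3 (valence 4) → 1 H
  atom 8: C, bond orders sum to 1 (valence 4) → 3 H
  atom 9: C, bond orders sum to 2 (valence 4) → 2 H
  atom 10: C, bond orders sum to 2 (valence 4) → 2 H
Totals → C:8, H:14, Cl:1, I:1.

C8H14ClI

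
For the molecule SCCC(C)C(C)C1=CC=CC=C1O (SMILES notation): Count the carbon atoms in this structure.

12

Count every carbon token in the SMILES (each C, including those in ring-closure positions and inside branches).
Carbon count: 12.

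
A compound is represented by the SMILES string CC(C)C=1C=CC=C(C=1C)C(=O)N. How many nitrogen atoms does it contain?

1

Scan the SMILES for N atoms (remember two-letter symbols like Cl and Br are single atoms).
Nitrogen count: 1.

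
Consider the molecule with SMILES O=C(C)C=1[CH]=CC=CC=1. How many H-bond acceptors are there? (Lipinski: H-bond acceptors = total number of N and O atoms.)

1

N atoms: 0; O atoms: 1.
Lipinski HBA = 0 + 1 = 1.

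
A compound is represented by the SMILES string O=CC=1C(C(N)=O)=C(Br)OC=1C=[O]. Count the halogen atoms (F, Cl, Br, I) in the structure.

1

Halogen atoms appear at heavy-atom position 9 (1×Br).
Other groups present: 2 aldehyde, 1 amide.
Halogen count: 1.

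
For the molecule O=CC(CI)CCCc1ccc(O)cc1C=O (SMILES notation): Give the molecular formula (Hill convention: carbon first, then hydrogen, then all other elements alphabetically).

Walk through each heavy atom and fill implicit hydrogens from standard valence (C 4, N 3, O 2, S 2, halogen 1); for lowercase aromatic atoms, an aromatic c carries 1 H when it has two neighbours and 0 H with three, and aromatic n carries 0 H:
  atom 1: O, bond orders sum to 2 (valence 2) → 0 H
  atom 2: C, bond orders sum to 3 (valence 4) → 1 H
  atom 3: C, bond orders sum to 3 (valence 4) → 1 H
  atom 4: C, bond orders sum to 2 (valence 4) → 2 H
  atom 5: I (halogen, monovalent) → 0 H
  atom 6: C, bond orders sum to 2 (valence 4) → 2 H
  atom 7: C, bond orders sum to 2 (valence 4) → 2 H
  atom 8: C, bond orders sum to 2 (valence 4) → 2 H
  atom 9: aromatic c, 3 neighbours → 0 H
  atom 10: aromatic c, 2 neighbours → 1 H
  atom 11: aromatic c, 2 neighbours → 1 H
  atom 12: aromatic c, 3 neighbours → 0 H
  atom 13: O, bond orders sum to 1 (valence 2) → 1 H
  atom 14: aromatic c, 2 neighbours → 1 H
  atom 15: aromatic c, 3 neighbours → 0 H
  atom 16: C, bond orders sum to 3 (valence 4) → 1 H
  atom 17: O, bond orders sum to 2 (valence 2) → 0 H
Totals → C:13, H:15, I:1, O:3.

C13H15IO3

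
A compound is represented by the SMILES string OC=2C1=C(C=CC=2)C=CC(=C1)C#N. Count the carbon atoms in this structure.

11

Count every carbon token in the SMILES (each C, including those in ring-closure positions and inside branches).
Carbon count: 11.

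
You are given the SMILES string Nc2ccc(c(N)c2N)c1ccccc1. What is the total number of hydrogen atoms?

13

Walk through each heavy atom and fill implicit hydrogens from standard valence (C 4, N 3, O 2, S 2, halogen 1); for lowercase aromatic atoms, an aromatic c carries 1 H when it has two neighbours and 0 H with three, and aromatic n carries 0 H:
  atom 1: N, bond orders sum to 1 (valence 3) → 2 H
  atom 2: aromatic c, 3 neighbours → 0 H
  atom 3: aromatic c, 2 neighbours → 1 H
  atom 4: aromatic c, 2 neighbours → 1 H
  atom 5: aromatic c, 3 neighbours → 0 H
  atom 6: aromatic c, 3 neighbours → 0 H
  atom 7: N, bond orders sum to 1 (valence 3) → 2 H
  atom 8: aromatic c, 3 neighbours → 0 H
  atom 9: N, bond orders sum to 1 (valence 3) → 2 H
  atom 10: aromatic c, 3 neighbours → 0 H
  atom 11: aromatic c, 2 neighbours → 1 H
  atom 12: aromatic c, 2 neighbours → 1 H
  atom 13: aromatic c, 2 neighbours → 1 H
  atom 14: aromatic c, 2 neighbours → 1 H
  atom 15: aromatic c, 2 neighbours → 1 H
Total hydrogens: 13.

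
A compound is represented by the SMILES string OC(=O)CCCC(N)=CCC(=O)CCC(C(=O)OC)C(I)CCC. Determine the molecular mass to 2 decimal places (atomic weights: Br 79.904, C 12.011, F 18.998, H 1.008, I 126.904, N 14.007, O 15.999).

First, the molecular formula is C17H28INO5 (counting implicit H from valence).
  C: 17 × 12.011 = 204.187
  H: 28 × 1.008 = 28.224
  I: 1 × 126.904 = 126.904
  N: 1 × 14.007 = 14.007
  O: 5 × 15.999 = 79.995
Sum: 17×12.011 + 28×1.008 + 1×126.904 + 1×14.007 + 5×15.999 = 453.317 → 453.32 g/mol.

453.32 g/mol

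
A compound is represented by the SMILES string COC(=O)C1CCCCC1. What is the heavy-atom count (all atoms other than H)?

Every atom symbol written in the SMILES (organic subset) is one heavy atom; implicit H are not written.
Heavy atoms by element → C:8, O:2.
Total: 10.

10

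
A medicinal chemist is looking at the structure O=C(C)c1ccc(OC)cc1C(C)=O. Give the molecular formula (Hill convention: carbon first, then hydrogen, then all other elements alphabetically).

C11H12O3

Walk through each heavy atom and fill implicit hydrogens from standard valence (C 4, N 3, O 2, S 2, halogen 1); for lowercase aromatic atoms, an aromatic c carries 1 H when it has two neighbours and 0 H with three, and aromatic n carries 0 H:
  atom 1: O, bond orders sum to 2 (valence 2) → 0 H
  atom 2: C, bond orders sum to 4 (valence 4) → 0 H
  atom 3: C, bond orders sum to 1 (valence 4) → 3 H
  atom 4: aromatic c, 3 neighbours → 0 H
  atom 5: aromatic c, 2 neighbours → 1 H
  atom 6: aromatic c, 2 neighbours → 1 H
  atom 7: aromatic c, 3 neighbours → 0 H
  atom 8: O, bond orders sum to 2 (valence 2) → 0 H
  atom 9: C, bond orders sum to 1 (valence 4) → 3 H
  atom 10: aromatic c, 2 neighbours → 1 H
  atom 11: aromatic c, 3 neighbours → 0 H
  atom 12: C, bond orders sum to 4 (valence 4) → 0 H
  atom 13: C, bond orders sum to 1 (valence 4) → 3 H
  atom 14: O, bond orders sum to 2 (valence 2) → 0 H
Totals → C:11, H:12, O:3.
In Hill order: C11H12O3.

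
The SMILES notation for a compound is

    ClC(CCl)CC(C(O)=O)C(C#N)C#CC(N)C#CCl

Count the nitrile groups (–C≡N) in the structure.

The nitrile motif appears at heavy-atom position 11 in the SMILES.
Other groups present: 2 alkyne, 1 carboxylic acid, 1 primary amine.
Nitrile count: 1.

1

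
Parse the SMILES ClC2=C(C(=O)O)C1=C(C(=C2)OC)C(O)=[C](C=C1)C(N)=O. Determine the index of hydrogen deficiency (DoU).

Molecular formula: C13H10ClNO5.
DoU = (2C + 2 + N − H − X) / 2, where X is the halogen count and O/S are ignored.
    = (2·13 + 2 + 1 − 10 − 1) / 2 = 18 / 2 = 9.

9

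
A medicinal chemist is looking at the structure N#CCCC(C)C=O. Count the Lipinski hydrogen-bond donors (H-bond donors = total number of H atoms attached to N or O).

0

Donors: find every N or O and count the H atoms it carries.
  atom 1 (N): bond orders sum to 3 → 0 H
  atom 8 (O): bond orders sum to 2 → 0 H
Lipinski HBD = 0.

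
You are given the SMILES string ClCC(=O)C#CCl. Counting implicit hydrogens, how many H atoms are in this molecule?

Walk through each heavy atom and fill implicit hydrogens from standard valence (C 4, N 3, O 2, S 2, halogen 1):
  atom 1: Cl (halogen, monovalent) → 0 H
  atom 2: C, bond orders sum to 2 (valence 4) → 2 H
  atom 3: C, bond orders sum to 4 (valence 4) → 0 H
  atom 4: O, bond orders sum to 2 (valence 2) → 0 H
  atom 5: C, bond orders sum to 4 (valence 4) → 0 H
  atom 6: C, bond orders sum to 4 (valence 4) → 0 H
  atom 7: Cl (halogen, monovalent) → 0 H
Total hydrogens: 2.

2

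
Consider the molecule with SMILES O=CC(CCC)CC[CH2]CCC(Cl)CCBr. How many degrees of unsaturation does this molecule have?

1

Molecular formula: C13H24BrClO.
DoU = (2C + 2 + N − H − X) / 2, where X is the halogen count and O/S are ignored.
    = (2·13 + 2 + 0 − 24 − 2) / 2 = 2 / 2 = 1.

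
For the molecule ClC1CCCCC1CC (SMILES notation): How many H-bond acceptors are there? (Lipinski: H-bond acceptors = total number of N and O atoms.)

N atoms: 0; O atoms: 0.
Lipinski HBA = 0 + 0 = 0.

0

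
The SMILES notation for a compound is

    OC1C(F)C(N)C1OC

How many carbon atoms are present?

5

Count every carbon token in the SMILES (each C, including those in ring-closure positions and inside branches).
Carbon count: 5.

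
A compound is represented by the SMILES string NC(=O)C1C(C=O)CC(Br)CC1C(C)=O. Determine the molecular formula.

C10H14BrNO3

Walk through each heavy atom and fill implicit hydrogens from standard valence (C 4, N 3, O 2, S 2, halogen 1):
  atom 1: N, bond orders sum to 1 (valence 3) → 2 H
  atom 2: C, bond orders sum to 4 (valence 4) → 0 H
  atom 3: O, bond orders sum to 2 (valence 2) → 0 H
  atom 4: C, bond orders sum to 3 (valence 4) → 1 H
  atom 5: C, bond orders sum to 3 (valence 4) → 1 H
  atom 6: C, bond orders sum to 3 (valence 4) → 1 H
  atom 7: O, bond orders sum to 2 (valence 2) → 0 H
  atom 8: C, bond orders sum to 2 (valence 4) → 2 H
  atom 9: C, bond orders sum to 3 (valence 4) → 1 H
  atom 10: Br (halogen, monovalent) → 0 H
  atom 11: C, bond orders sum to 2 (valence 4) → 2 H
  atom 12: C, bond orders sum to 3 (valence 4) → 1 H
  atom 13: C, bond orders sum to 4 (valence 4) → 0 H
  atom 14: C, bond orders sum to 1 (valence 4) → 3 H
  atom 15: O, bond orders sum to 2 (valence 2) → 0 H
Totals → C:10, H:14, Br:1, N:1, O:3.
In Hill order: C10H14BrNO3.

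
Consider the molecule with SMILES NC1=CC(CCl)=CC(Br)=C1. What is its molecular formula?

C7H7BrClN

Walk through each heavy atom and fill implicit hydrogens from standard valence (C 4, N 3, O 2, S 2, halogen 1):
  atom 1: N, bond orders sum to 1 (valence 3) → 2 H
  atom 2: C, bond orders sum to 4 (valence 4) → 0 H
  atom 3: C, bond orders sum to 3 (valence 4) → 1 H
  atom 4: C, bond orders sum to 4 (valence 4) → 0 H
  atom 5: C, bond orders sum to 2 (valence 4) → 2 H
  atom 6: Cl (halogen, monovalent) → 0 H
  atom 7: C, bond orders sum to 3 (valence 4) → 1 H
  atom 8: C, bond orders sum to 4 (valence 4) → 0 H
  atom 9: Br (halogen, monovalent) → 0 H
  atom 10: C, bond orders sum to 3 (valence 4) → 1 H
Totals → C:7, H:7, Br:1, Cl:1, N:1.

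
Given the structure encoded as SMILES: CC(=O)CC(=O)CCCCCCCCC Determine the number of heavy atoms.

15

Every atom symbol written in the SMILES (organic subset) is one heavy atom; implicit H are not written.
Heavy atoms by element → C:13, O:2.
Total: 15.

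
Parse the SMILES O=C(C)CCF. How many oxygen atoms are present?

Scan the SMILES for O atoms (remember two-letter symbols like Cl and Br are single atoms).
Oxygen count: 1.

1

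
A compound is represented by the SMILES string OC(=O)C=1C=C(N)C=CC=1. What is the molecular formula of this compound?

C7H7NO2

Walk through each heavy atom and fill implicit hydrogens from standard valence (C 4, N 3, O 2, S 2, halogen 1):
  atom 1: O, bond orders sum to 1 (valence 2) → 1 H
  atom 2: C, bond orders sum to 4 (valence 4) → 0 H
  atom 3: O, bond orders sum to 2 (valence 2) → 0 H
  atom 4: C, bond orders sum to 4 (valence 4) → 0 H
  atom 5: C, bond orders sum to 3 (valence 4) → 1 H
  atom 6: C, bond orders sum to 4 (valence 4) → 0 H
  atom 7: N, bond orders sum to 1 (valence 3) → 2 H
  atom 8: C, bond orders sum to 3 (valence 4) → 1 H
  atom 9: C, bond orders sum to 3 (valence 4) → 1 H
  atom 10: C, bond orders sum to 3 (valence 4) → 1 H
Totals → C:7, H:7, N:1, O:2.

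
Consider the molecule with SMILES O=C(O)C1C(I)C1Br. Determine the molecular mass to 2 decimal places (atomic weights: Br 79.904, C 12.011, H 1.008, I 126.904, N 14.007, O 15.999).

First, the molecular formula is C4H4BrIO2 (counting implicit H from valence).
  Br: 1 × 79.904 = 79.904
  C: 4 × 12.011 = 48.044
  H: 4 × 1.008 = 4.032
  I: 1 × 126.904 = 126.904
  O: 2 × 15.999 = 31.998
Sum: 1×79.904 + 4×12.011 + 4×1.008 + 1×126.904 + 2×15.999 = 290.882 → 290.88 g/mol.

290.88 g/mol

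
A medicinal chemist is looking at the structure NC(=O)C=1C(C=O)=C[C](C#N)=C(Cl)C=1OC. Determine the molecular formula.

C10H7ClN2O3

Walk through each heavy atom and fill implicit hydrogens from standard valence (C 4, N 3, O 2, S 2, halogen 1):
  atom 1: N, bond orders sum to 1 (valence 3) → 2 H
  atom 2: C, bond orders sum to 4 (valence 4) → 0 H
  atom 3: O, bond orders sum to 2 (valence 2) → 0 H
  atom 4: C, bond orders sum to 4 (valence 4) → 0 H
  atom 5: C, bond orders sum to 4 (valence 4) → 0 H
  atom 6: C, bond orders sum to 3 (valence 4) → 1 H
  atom 7: O, bond orders sum to 2 (valence 2) → 0 H
  atom 8: C, bond orders sum to 3 (valence 4) → 1 H
  atom 9: C with explicit H count 0
  atom 10: C, bond orders sum to 4 (valence 4) → 0 H
  atom 11: N, bond orders sum to 3 (valence 3) → 0 H
  atom 12: C, bond orders sum to 4 (valence 4) → 0 H
  atom 13: Cl (halogen, monovalent) → 0 H
  atom 14: C, bond orders sum to 4 (valence 4) → 0 H
  atom 15: O, bond orders sum to 2 (valence 2) → 0 H
  atom 16: C, bond orders sum to 1 (valence 4) → 3 H
Totals → C:10, H:7, Cl:1, N:2, O:3.
In Hill order: C10H7ClN2O3.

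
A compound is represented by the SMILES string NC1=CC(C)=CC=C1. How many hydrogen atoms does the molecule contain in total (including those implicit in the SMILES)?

Walk through each heavy atom and fill implicit hydrogens from standard valence (C 4, N 3, O 2, S 2, halogen 1):
  atom 1: N, bond orders sum to 1 (valence 3) → 2 H
  atom 2: C, bond orders sum to 4 (valence 4) → 0 H
  atom 3: C, bond orders sum to 3 (valence 4) → 1 H
  atom 4: C, bond orders sum to 4 (valence 4) → 0 H
  atom 5: C, bond orders sum to 1 (valence 4) → 3 H
  atom 6: C, bond orders sum to 3 (valence 4) → 1 H
  atom 7: C, bond orders sum to 3 (valence 4) → 1 H
  atom 8: C, bond orders sum to 3 (valence 4) → 1 H
Total hydrogens: 9.

9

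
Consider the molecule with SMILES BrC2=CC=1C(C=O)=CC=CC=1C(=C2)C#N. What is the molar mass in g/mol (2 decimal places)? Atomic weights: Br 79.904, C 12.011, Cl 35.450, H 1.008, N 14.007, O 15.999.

First, the molecular formula is C12H6BrNO (counting implicit H from valence).
  Br: 1 × 79.904 = 79.904
  C: 12 × 12.011 = 144.132
  H: 6 × 1.008 = 6.048
  N: 1 × 14.007 = 14.007
  O: 1 × 15.999 = 15.999
Sum: 1×79.904 + 12×12.011 + 6×1.008 + 1×14.007 + 1×15.999 = 260.090 → 260.09 g/mol.

260.09 g/mol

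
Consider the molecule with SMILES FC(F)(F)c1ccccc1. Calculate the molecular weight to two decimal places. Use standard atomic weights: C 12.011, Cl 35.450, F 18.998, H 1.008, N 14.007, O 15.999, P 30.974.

146.11 g/mol

First, the molecular formula is C7H5F3 (counting implicit H from valence).
  C: 7 × 12.011 = 84.077
  F: 3 × 18.998 = 56.994
  H: 5 × 1.008 = 5.040
Sum: 7×12.011 + 3×18.998 + 5×1.008 = 146.111 → 146.11 g/mol.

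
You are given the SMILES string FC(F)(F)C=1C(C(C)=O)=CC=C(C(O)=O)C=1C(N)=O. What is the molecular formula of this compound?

C11H8F3NO4

Walk through each heavy atom and fill implicit hydrogens from standard valence (C 4, N 3, O 2, S 2, halogen 1):
  atom 1: F (halogen, monovalent) → 0 H
  atom 2: C, bond orders sum to 4 (valence 4) → 0 H
  atom 3: F (halogen, monovalent) → 0 H
  atom 4: F (halogen, monovalent) → 0 H
  atom 5: C, bond orders sum to 4 (valence 4) → 0 H
  atom 6: C, bond orders sum to 4 (valence 4) → 0 H
  atom 7: C, bond orders sum to 4 (valence 4) → 0 H
  atom 8: C, bond orders sum to 1 (valence 4) → 3 H
  atom 9: O, bond orders sum to 2 (valence 2) → 0 H
  atom 10: C, bond orders sum to 3 (valence 4) → 1 H
  atom 11: C, bond orders sum to 3 (valence 4) → 1 H
  atom 12: C, bond orders sum to 4 (valence 4) → 0 H
  atom 13: C, bond orders sum to 4 (valence 4) → 0 H
  atom 14: O, bond orders sum to 1 (valence 2) → 1 H
  atom 15: O, bond orders sum to 2 (valence 2) → 0 H
  atom 16: C, bond orders sum to 4 (valence 4) → 0 H
  atom 17: C, bond orders sum to 4 (valence 4) → 0 H
  atom 18: N, bond orders sum to 1 (valence 3) → 2 H
  atom 19: O, bond orders sum to 2 (valence 2) → 0 H
Totals → C:11, H:8, F:3, N:1, O:4.
In Hill order: C11H8F3NO4.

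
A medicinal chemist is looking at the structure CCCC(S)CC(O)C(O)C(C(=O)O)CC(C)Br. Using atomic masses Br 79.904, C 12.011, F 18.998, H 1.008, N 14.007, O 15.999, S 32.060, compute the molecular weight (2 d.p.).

343.28 g/mol

First, the molecular formula is C12H23BrO4S (counting implicit H from valence).
  Br: 1 × 79.904 = 79.904
  C: 12 × 12.011 = 144.132
  H: 23 × 1.008 = 23.184
  O: 4 × 15.999 = 63.996
  S: 1 × 32.060 = 32.060
Sum: 1×79.904 + 12×12.011 + 23×1.008 + 4×15.999 + 1×32.060 = 343.276 → 343.28 g/mol.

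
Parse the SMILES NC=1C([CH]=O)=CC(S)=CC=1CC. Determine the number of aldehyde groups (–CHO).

1

The aldehyde motif appears at heavy-atom position 4 in the SMILES.
Other groups present: 1 primary amine, 1 thiol.
Aldehyde count: 1.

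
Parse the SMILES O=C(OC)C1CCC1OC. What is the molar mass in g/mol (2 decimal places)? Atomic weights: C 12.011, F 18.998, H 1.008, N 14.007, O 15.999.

First, the molecular formula is C7H12O3 (counting implicit H from valence).
  C: 7 × 12.011 = 84.077
  H: 12 × 1.008 = 12.096
  O: 3 × 15.999 = 47.997
Sum: 7×12.011 + 12×1.008 + 3×15.999 = 144.170 → 144.17 g/mol.

144.17 g/mol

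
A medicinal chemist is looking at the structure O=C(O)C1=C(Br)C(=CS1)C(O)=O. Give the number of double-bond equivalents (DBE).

5

Degree of unsaturation = (number of rings) + (number of π bonds).
Ring closures in the SMILES: 1.
π bonds: 4 double bonds (each 1 DoU) → 4 DoU from unsaturation.
Total DoU = 1 + 4 = 5.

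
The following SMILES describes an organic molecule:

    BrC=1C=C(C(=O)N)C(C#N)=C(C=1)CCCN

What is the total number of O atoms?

1

Scan the SMILES for O atoms (remember two-letter symbols like Cl and Br are single atoms).
Oxygen count: 1.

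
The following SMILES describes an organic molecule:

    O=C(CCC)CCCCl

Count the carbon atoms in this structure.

7

Count every carbon token in the SMILES (each C, including those in ring-closure positions and inside branches).
Carbon count: 7.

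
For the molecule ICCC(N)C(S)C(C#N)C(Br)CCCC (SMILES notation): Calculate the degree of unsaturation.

2

Degree of unsaturation = (number of rings) + (number of π bonds).
Ring closures in the SMILES: 0.
π bonds: 1 triple bond (each 2 DoU) → 2 DoU from unsaturation.
Total DoU = 0 + 2 = 2.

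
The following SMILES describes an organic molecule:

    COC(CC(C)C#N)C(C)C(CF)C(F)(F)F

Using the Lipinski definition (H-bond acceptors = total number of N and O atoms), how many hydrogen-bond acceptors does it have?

N atoms: 1; O atoms: 1.
Lipinski HBA = 1 + 1 = 2.

2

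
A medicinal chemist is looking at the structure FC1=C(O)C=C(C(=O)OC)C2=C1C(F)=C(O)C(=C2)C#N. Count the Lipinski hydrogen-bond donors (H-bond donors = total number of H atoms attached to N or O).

Donors: find every N or O and count the H atoms it carries.
  atom 4 (O): bond orders sum to 1 → 1 H
  atom 8 (O): bond orders sum to 2 → 0 H
  atom 9 (O): bond orders sum to 2 → 0 H
  atom 16 (O): bond orders sum to 1 → 1 H
  atom 20 (N): bond orders sum to 3 → 0 H
Lipinski HBD = 2.

2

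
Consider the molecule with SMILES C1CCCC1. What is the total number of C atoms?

5

Count every carbon token in the SMILES (each C, including those in ring-closure positions and inside branches).
Carbon count: 5.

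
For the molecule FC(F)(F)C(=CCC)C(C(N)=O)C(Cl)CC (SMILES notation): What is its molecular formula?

C10H15ClF3NO

Walk through each heavy atom and fill implicit hydrogens from standard valence (C 4, N 3, O 2, S 2, halogen 1):
  atom 1: F (halogen, monovalent) → 0 H
  atom 2: C, bond orders sum to 4 (valence 4) → 0 H
  atom 3: F (halogen, monovalent) → 0 H
  atom 4: F (halogen, monovalent) → 0 H
  atom 5: C, bond orders sum to 4 (valence 4) → 0 H
  atom 6: C, bond orders sum to 3 (valence 4) → 1 H
  atom 7: C, bond orders sum to 2 (valence 4) → 2 H
  atom 8: C, bond orders sum to 1 (valence 4) → 3 H
  atom 9: C, bond orders sum to 3 (valence 4) → 1 H
  atom 10: C, bond orders sum to 4 (valence 4) → 0 H
  atom 11: N, bond orders sum to 1 (valence 3) → 2 H
  atom 12: O, bond orders sum to 2 (valence 2) → 0 H
  atom 13: C, bond orders sum to 3 (valence 4) → 1 H
  atom 14: Cl (halogen, monovalent) → 0 H
  atom 15: C, bond orders sum to 2 (valence 4) → 2 H
  atom 16: C, bond orders sum to 1 (valence 4) → 3 H
Totals → C:10, H:15, Cl:1, F:3, N:1, O:1.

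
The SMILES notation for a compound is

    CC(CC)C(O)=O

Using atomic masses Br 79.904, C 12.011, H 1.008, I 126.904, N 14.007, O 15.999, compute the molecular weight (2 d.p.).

First, the molecular formula is C5H10O2 (counting implicit H from valence).
  C: 5 × 12.011 = 60.055
  H: 10 × 1.008 = 10.080
  O: 2 × 15.999 = 31.998
Sum: 5×12.011 + 10×1.008 + 2×15.999 = 102.133 → 102.13 g/mol.

102.13 g/mol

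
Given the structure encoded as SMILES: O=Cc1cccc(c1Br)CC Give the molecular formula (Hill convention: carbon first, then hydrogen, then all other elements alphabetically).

Walk through each heavy atom and fill implicit hydrogens from standard valence (C 4, N 3, O 2, S 2, halogen 1); for lowercase aromatic atoms, an aromatic c carries 1 H when it has two neighbours and 0 H with three, and aromatic n carries 0 H:
  atom 1: O, bond orders sum to 2 (valence 2) → 0 H
  atom 2: C, bond orders sum to 3 (valence 4) → 1 H
  atom 3: aromatic c, 3 neighbours → 0 H
  atom 4: aromatic c, 2 neighbours → 1 H
  atom 5: aromatic c, 2 neighbours → 1 H
  atom 6: aromatic c, 2 neighbours → 1 H
  atom 7: aromatic c, 3 neighbours → 0 H
  atom 8: aromatic c, 3 neighbours → 0 H
  atom 9: Br (halogen, monovalent) → 0 H
  atom 10: C, bond orders sum to 2 (valence 4) → 2 H
  atom 11: C, bond orders sum to 1 (valence 4) → 3 H
Totals → C:9, H:9, Br:1, O:1.

C9H9BrO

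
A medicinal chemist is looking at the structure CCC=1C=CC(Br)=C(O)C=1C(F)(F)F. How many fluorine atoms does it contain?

Scan the SMILES for F atoms (remember two-letter symbols like Cl and Br are single atoms).
Fluorine count: 3.

3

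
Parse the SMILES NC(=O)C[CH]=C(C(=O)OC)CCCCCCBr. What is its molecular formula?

C12H20BrNO3

Walk through each heavy atom and fill implicit hydrogens from standard valence (C 4, N 3, O 2, S 2, halogen 1):
  atom 1: N, bond orders sum to 1 (valence 3) → 2 H
  atom 2: C, bond orders sum to 4 (valence 4) → 0 H
  atom 3: O, bond orders sum to 2 (valence 2) → 0 H
  atom 4: C, bond orders sum to 2 (valence 4) → 2 H
  atom 5: C with explicit H count 1
  atom 6: C, bond orders sum to 4 (valence 4) → 0 H
  atom 7: C, bond orders sum to 4 (valence 4) → 0 H
  atom 8: O, bond orders sum to 2 (valence 2) → 0 H
  atom 9: O, bond orders sum to 2 (valence 2) → 0 H
  atom 10: C, bond orders sum to 1 (valence 4) → 3 H
  atom 11: C, bond orders sum to 2 (valence 4) → 2 H
  atom 12: C, bond orders sum to 2 (valence 4) → 2 H
  atom 13: C, bond orders sum to 2 (valence 4) → 2 H
  atom 14: C, bond orders sum to 2 (valence 4) → 2 H
  atom 15: C, bond orders sum to 2 (valence 4) → 2 H
  atom 16: C, bond orders sum to 2 (valence 4) → 2 H
  atom 17: Br (halogen, monovalent) → 0 H
Totals → C:12, H:20, Br:1, N:1, O:3.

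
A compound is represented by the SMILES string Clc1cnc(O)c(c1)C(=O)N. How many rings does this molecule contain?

In SMILES, each pair of matching ring-closure digits denotes one ring-closing bond; the number of such bonds equals the number of independent rings.
Ring-closure bonds here: 1.

1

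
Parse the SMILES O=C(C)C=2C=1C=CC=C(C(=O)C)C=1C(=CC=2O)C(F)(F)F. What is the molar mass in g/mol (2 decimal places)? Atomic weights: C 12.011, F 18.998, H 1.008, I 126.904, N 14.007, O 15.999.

296.24 g/mol

First, the molecular formula is C15H11F3O3 (counting implicit H from valence).
  C: 15 × 12.011 = 180.165
  F: 3 × 18.998 = 56.994
  H: 11 × 1.008 = 11.088
  O: 3 × 15.999 = 47.997
Sum: 15×12.011 + 3×18.998 + 11×1.008 + 3×15.999 = 296.244 → 296.24 g/mol.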